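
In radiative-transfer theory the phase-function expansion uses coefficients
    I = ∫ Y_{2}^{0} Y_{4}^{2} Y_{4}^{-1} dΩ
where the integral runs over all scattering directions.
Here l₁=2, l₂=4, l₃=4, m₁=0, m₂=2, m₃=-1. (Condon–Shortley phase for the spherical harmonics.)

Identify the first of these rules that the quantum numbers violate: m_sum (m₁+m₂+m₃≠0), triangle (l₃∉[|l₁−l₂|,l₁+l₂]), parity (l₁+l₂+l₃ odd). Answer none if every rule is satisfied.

azimuthal sum: 0 + 2 − 1 = 1  ✗
2 ≤ 4 ≤ 6 (triangle on l)
L = 2 + 4 + 4 = 10 (even)

m_sum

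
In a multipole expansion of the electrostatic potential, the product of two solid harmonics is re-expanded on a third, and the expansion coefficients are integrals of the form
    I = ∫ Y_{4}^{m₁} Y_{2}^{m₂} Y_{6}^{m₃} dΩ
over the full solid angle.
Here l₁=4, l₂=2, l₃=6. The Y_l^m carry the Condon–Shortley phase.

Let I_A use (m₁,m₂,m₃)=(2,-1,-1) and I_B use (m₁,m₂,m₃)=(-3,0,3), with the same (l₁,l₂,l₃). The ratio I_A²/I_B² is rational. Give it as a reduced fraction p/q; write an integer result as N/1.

35/54

Same 4,2,6: normalisation and zero-m 3j drop out of the ratio.
A: Δ: 0! 8! 4! / 13! → 1/6435; sum: t=0:+1/8640 = 1/8640; 3j²(4 2 6; 2 -1 -1) = Δ·Π!·Σ² = 14/1287  (sign -1)
B: Δ: 0! 8! 4! / 13! → 1/6435; sum: t=0:+1/20160 = 1/20160; 3j²(4 2 6; -3 0 3) = Δ·Π!·Σ² = 12/715  (sign -1)
I_A²/I_B² = (14/1287)/(12/715) = 35/54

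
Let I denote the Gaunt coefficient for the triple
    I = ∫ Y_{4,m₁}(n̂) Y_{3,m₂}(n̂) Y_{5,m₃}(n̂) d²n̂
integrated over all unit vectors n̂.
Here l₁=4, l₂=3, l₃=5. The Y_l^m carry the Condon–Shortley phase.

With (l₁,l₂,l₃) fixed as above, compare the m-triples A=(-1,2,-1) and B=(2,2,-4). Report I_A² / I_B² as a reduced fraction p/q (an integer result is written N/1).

625/672

Same 4,3,5: normalisation and zero-m 3j drop out of the ratio.
A: Δ: 2! 6! 4! / 13! → 1/180180; sum: t=1:−1/1152 t=2:+1/432 = 5/3456; 3j²(4 3 5; -1 2 -1) = Δ·Π!·Σ² = 625/36036  (sign +1)
B: Δ: 2! 6! 4! / 13! → 1/180180; sum: t=1:−1/2880 t=2:+1/8640 = -1/4320; 3j²(4 3 5; 2 2 -4) = Δ·Π!·Σ² = 8/429  (sign +1)
I_A²/I_B² = (625/36036)/(8/429) = 625/672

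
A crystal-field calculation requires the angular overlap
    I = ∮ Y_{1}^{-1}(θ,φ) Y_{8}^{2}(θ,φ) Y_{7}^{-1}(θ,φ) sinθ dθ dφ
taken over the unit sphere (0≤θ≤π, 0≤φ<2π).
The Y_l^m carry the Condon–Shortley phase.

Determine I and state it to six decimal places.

0.205254

Checks pass: Σm=0; 16 even; l₃=7∈[7,9].
(2·1+1)(2·8+1)(2·7+1) = 765
Δ: 2! 0! 14! / 17! → 1/2040
sum: t=1:−1/25401600 = -1/25401600
3j²(1 8 7; 0 0 0) = Δ·Π!·Σ² = 8/255  (sign +1)
sum: t=2:+1/58060800 = 1/58060800
3j²(1 8 7; -1 2 -1) = Δ·Π!·Σ² = 3/136  (sign +1)
combine: 4πI² = 765·8/255·3/136 = 9/17
take √, sign +1: I = 0.20525411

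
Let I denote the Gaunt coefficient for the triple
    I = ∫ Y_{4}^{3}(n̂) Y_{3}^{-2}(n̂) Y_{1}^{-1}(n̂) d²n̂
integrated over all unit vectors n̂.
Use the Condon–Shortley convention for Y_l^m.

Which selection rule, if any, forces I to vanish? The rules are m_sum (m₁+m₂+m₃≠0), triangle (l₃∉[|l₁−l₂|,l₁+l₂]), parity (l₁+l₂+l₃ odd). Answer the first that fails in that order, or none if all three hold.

none

Σmᵢ = 0  ✓
l₃∈[|l₁−l₂|,l₁+l₂]=[1,7], have l₃=1  ✓
Σlᵢ = 8 ⇒ even  ✓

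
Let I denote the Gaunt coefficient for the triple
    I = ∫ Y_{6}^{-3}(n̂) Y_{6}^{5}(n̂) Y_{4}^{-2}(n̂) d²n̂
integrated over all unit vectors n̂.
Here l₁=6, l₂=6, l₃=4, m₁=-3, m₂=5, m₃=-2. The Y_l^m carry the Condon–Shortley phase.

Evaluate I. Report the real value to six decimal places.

Checks pass: Σm=0; 16 even; l₃=4∈[0,12].
(2·6+1)(2·6+1)(2·4+1) = 1521
Δ: 8! 4! 4! / 17! → 1/15315300
sum: t=2:+1/829440 t=3:−1/25920 t=4:+1/9216 t=5:−1/25920 t=6:+1/829440 = 7/207360
3j²(6 6 4; 0 0 0) = Δ·Π!·Σ² = 28/2431  (sign +1)
sum: t=7:−1/483840 t=8:+1/1451520 = -1/725760
3j²(6 6 4; -3 5 -2) = Δ·Π!·Σ² = 24/1547  (sign -1)
combine: 4πI² = 1521·28/2431·24/1547 = 864/3179
take √, sign -1: I = -0.14706410

-0.147064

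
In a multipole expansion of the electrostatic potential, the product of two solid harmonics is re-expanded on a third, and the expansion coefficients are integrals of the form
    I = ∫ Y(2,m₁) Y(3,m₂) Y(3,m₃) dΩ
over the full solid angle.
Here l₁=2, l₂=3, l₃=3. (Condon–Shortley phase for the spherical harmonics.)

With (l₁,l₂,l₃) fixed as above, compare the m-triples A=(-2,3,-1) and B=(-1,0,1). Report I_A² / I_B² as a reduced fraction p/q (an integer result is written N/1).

5/1

Same 2,3,3: normalisation and zero-m 3j drop out of the ratio.
A: Δ: 2! 2! 4! / 9! → 1/3780; sum: t=2:+1/96 = 1/96; 3j²(2 3 3; -2 3 -1) = Δ·Π!·Σ² = 1/42  (sign +1)
B: Δ: 2! 2! 4! / 9! → 1/3780; sum: t=1:−1/8 t=2:+1/12 = -1/24; 3j²(2 3 3; -1 0 1) = Δ·Π!·Σ² = 1/210  (sign -1)
I_A²/I_B² = (1/42)/(1/210) = 5/1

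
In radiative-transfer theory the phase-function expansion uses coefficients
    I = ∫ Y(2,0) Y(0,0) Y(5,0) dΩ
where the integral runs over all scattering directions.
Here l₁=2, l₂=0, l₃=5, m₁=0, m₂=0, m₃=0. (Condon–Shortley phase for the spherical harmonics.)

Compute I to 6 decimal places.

l₃=5 ∉ [2,2] — triangle fails ⇒ I = 0

0.000000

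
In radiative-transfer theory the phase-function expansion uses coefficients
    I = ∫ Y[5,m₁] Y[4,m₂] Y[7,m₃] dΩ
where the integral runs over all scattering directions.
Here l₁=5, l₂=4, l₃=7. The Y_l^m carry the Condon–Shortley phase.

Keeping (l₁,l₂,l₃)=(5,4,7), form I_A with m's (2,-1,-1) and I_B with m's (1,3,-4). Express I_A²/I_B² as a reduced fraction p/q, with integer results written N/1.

Shared (l₁,l₂,l₃)=(5,4,7): N and (l;000)² cancel in I_A²/I_B².
A: Δ = 2!·8!·6!/17! = 1/6126120; Racah Σ t=0..2: t=0:+1/51840 t=1:−1/69120 t=2:+1/1209600 = 41/7257600; ⇒ 3j(5 4 7; 2 -1 -1)² = 1681/510510, sgn +1
B: Δ = 2!·8!·6!/17! = 1/6126120; Racah Σ t=1..2: t=1:−1/518400 t=2:+1/345600 = 1/1036800; ⇒ 3j(5 4 7; 1 3 -4)² = 7/2210, sgn -1
I_A²/I_B² = (1681/510510)/(7/2210) = 1681/1617

1681/1617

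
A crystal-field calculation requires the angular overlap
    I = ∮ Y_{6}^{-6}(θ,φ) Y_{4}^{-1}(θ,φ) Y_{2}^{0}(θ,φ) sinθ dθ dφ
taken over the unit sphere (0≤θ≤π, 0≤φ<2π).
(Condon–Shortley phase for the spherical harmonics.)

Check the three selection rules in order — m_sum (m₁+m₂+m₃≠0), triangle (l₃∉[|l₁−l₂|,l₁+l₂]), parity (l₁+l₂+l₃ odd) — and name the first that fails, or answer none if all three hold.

m_sum

azimuthal sum: -6 − 1 + 0 = -7  ✗
2 ≤ 2 ≤ 10 (triangle on l)
L = 6 + 4 + 2 = 12 (even)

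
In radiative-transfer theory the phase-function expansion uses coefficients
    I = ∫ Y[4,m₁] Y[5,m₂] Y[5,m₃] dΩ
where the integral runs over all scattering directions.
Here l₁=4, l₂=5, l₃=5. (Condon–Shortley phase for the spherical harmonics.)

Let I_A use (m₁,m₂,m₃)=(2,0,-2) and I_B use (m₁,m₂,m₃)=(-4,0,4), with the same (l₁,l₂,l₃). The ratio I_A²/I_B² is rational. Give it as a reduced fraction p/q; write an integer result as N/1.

Shared (l₁,l₂,l₃)=(4,5,5): N and (l;000)² cancel in I_A²/I_B².
A: Δ = 4!·4!·6!/15! = 1/3153150; Racah Σ t=0..2: t=0:+1/11520 t=1:−1/1728 t=2:+1/3456 = -7/34560; ⇒ 3j(4 5 5; 2 0 -2)² = 7/858, sgn +1
B: Δ = 4!·4!·6!/15! = 1/3153150; Racah Σ t=4..4: t=4:+1/69120 = 1/69120; ⇒ 3j(4 5 5; -4 0 4)² = 2/143, sgn -1
I_A²/I_B² = (7/858)/(2/143) = 7/12

7/12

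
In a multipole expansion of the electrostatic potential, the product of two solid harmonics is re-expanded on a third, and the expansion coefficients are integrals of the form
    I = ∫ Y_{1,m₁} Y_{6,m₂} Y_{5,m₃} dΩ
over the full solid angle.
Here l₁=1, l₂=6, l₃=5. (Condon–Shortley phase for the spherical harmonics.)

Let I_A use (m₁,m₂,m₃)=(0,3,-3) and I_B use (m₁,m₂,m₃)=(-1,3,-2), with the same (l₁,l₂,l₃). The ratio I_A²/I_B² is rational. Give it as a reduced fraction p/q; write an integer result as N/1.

Same 1,6,5: normalisation and zero-m 3j drop out of the ratio.
A: Δ: 2! 0! 10! / 13! → 1/858; sum: t=1:−1/80640 = -1/80640; 3j²(1 6 5; 0 3 -3) = Δ·Π!·Σ² = 9/286  (sign -1)
B: Δ: 2! 0! 10! / 13! → 1/858; sum: t=2:+1/60480 = 1/60480; 3j²(1 6 5; -1 3 -2) = Δ·Π!·Σ² = 6/143  (sign -1)
I_A²/I_B² = (9/286)/(6/143) = 3/4

3/4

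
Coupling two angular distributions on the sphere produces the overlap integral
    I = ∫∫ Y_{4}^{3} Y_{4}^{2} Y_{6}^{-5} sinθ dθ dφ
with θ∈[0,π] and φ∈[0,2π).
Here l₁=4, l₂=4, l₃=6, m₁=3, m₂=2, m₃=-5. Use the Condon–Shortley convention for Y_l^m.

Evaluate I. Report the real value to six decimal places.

Rules hold: Σm=0, L=14 even, 0≤6≤8.
N = 9·9·13 = 1053
Δ = 2!·6!·6!/15! = 1/1261260
Racah Σ t=0..2: t=0:+1/4608 t=1:−1/1296 t=2:+1/4608 = -7/20736
⇒ 3j(4 4 6; 0 0 0)² = 20/1287, sgn -1
Racah Σ t=0..1: t=0:+1/172800 t=1:−1/86400 = -1/172800
⇒ 3j(4 4 6; 3 2 -5)² = 1/130, sgn +1
4πI² = N·(3j₀)²·(3jₘ)² = 18/143
I = -1·√(0.125874/4π) = -0.10008369

-0.100084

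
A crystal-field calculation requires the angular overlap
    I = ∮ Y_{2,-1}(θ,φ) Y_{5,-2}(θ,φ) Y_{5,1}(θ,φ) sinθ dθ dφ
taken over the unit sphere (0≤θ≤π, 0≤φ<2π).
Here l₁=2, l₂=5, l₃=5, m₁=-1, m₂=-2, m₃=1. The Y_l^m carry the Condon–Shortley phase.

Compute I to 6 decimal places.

0.000000

Σmᵢ = -2 ≠ 0, so the φ-integral vanishes; I = 0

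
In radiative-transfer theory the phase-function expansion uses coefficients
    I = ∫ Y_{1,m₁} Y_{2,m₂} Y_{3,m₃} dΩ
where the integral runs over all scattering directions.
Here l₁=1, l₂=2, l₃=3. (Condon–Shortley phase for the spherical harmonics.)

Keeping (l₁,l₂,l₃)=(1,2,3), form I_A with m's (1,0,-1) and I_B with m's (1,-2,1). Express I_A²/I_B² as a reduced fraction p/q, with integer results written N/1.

Same 1,2,3: normalisation and zero-m 3j drop out of the ratio.
A: Δ: 0! 2! 4! / 7! → 1/105; sum: t=0:+1/8 = 1/8; 3j²(1 2 3; 1 0 -1) = Δ·Π!·Σ² = 2/35  (sign +1)
B: Δ: 0! 2! 4! / 7! → 1/105; sum: t=0:+1/48 = 1/48; 3j²(1 2 3; 1 -2 1) = Δ·Π!·Σ² = 1/105  (sign +1)
I_A²/I_B² = (2/35)/(1/105) = 6/1

6/1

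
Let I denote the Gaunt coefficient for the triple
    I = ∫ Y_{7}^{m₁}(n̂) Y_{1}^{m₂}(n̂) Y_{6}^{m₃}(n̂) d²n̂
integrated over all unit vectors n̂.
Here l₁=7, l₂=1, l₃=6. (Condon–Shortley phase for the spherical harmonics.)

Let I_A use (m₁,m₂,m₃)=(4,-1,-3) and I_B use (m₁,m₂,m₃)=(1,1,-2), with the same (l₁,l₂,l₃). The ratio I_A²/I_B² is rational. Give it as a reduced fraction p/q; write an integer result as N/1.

11/3

Shared (l₁,l₂,l₃)=(7,1,6): N and (l;000)² cancel in I_A²/I_B².
A: Δ = 2!·12!·0!/15! = 1/1365; Racah Σ t=0..0: t=0:+1/4354560 = 1/4354560; ⇒ 3j(7 1 6; 4 -1 -3)² = 11/273, sgn -1
B: Δ = 2!·12!·0!/15! = 1/1365; Racah Σ t=2..2: t=2:+1/1935360 = 1/1935360; ⇒ 3j(7 1 6; 1 1 -2)² = 1/91, sgn +1
I_A²/I_B² = (11/273)/(1/91) = 11/3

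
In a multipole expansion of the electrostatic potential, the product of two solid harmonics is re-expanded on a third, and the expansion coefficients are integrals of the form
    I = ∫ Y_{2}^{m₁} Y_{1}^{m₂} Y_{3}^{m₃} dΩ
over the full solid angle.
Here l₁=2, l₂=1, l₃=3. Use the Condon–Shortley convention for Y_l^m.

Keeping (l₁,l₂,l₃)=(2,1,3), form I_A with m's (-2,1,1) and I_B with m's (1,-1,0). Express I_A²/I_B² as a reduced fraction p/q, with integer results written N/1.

l's match ⇒ only the (l;m) 3-j factors differ between A and B.
A: triangle coeff Δ(2,1,3) = 1/105; Σ_t [0,0]: t=0:+1/48 = 1/48; (3j)²=1/105 [(2 1 3; -2 1 1)], sign=+1
B: triangle coeff Δ(2,1,3) = 1/105; Σ_t [0,0]: t=0:+1/12 = 1/12; (3j)²=1/35 [(2 1 3; 1 -1 0)], sign=-1
I_A²/I_B² = (1/105)/(1/35) = 1/3

1/3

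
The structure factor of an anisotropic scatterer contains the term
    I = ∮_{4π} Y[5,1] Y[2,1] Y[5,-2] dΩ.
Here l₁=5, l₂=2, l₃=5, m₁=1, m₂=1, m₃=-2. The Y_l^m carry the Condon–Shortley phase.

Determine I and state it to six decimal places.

m-sum 0 ✓  L=12 even ✓  3≤5≤7 ✓
Π(2lᵢ+1) = 11×5×11 = 605
triangle coeff Δ(5,2,5) = 1/38610
Σ_t [0,2]: t=0:+1/2880 t=1:−1/576 t=2:+1/2880 = -1/960
(3j)²=10/429 [(5 2 5; 0 0 0)], sign=+1
Σ_t [1,2]: t=1:−1/1440 t=2:+1/2880 = -1/2880
(3j)²=7/715 [(5 2 5; 1 1 -2)], sign=+1
⇒ 4πI² = 70/507
I = (+1)√(70/507/(4π)) = 0.10481902

0.104819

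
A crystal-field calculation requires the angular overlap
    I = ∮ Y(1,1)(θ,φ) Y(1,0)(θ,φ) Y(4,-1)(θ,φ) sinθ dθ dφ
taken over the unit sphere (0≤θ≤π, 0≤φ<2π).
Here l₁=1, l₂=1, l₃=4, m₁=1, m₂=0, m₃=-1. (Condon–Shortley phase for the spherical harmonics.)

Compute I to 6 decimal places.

0.000000

|1−1|≤4≤1+1 violated ⇒ I = 0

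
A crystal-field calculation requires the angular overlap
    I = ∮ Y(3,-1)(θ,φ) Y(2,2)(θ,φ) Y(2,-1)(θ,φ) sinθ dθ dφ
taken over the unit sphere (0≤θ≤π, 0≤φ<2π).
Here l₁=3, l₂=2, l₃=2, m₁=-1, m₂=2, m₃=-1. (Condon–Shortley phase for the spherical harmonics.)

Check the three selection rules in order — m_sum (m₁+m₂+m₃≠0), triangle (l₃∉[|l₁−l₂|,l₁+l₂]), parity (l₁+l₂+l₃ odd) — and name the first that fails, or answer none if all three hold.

parity

Σmᵢ = 0  ✓
l₃∈[|l₁−l₂|,l₁+l₂]=[1,5], have l₃=2  ✓
Σlᵢ = 7 ⇒ odd  ✗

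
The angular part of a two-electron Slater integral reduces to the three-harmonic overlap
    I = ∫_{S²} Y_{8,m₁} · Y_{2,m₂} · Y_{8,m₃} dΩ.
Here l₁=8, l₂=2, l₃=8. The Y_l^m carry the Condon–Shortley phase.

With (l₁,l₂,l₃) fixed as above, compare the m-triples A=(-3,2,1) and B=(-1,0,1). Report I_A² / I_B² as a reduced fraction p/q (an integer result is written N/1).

Shared (l₁,l₂,l₃)=(8,2,8): N and (l;000)² cancel in I_A²/I_B².
A: Δ = 2!·14!·2!/19! = 1/348840; Racah Σ t=2..2: t=2:+1/174182400 = 1/174182400; ⇒ 3j(8 2 8; -3 2 1)² = 77/3876, sgn -1
B: Δ = 2!·14!·2!/19! = 1/348840; Racah Σ t=0..2: t=0:+1/174182400 t=1:−1/29030400 t=2:+1/101606400 = -23/1219276800; ⇒ 3j(8 2 8; -1 0 1)² = 529/38760, sgn +1
I_A²/I_B² = (77/3876)/(529/38760) = 770/529

770/529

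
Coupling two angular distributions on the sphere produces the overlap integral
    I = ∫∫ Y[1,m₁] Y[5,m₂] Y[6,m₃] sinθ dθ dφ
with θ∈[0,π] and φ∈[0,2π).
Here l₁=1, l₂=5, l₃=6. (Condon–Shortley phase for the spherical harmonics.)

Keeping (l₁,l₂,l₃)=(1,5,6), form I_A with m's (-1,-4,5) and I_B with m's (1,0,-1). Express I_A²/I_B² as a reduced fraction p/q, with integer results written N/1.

Shared (l₁,l₂,l₃)=(1,5,6): N and (l;000)² cancel in I_A²/I_B².
A: Δ = 0!·2!·10!/13! = 1/858; Racah Σ t=0..0: t=0:+1/725760 = 1/725760; ⇒ 3j(1 5 6; -1 -4 5)² = 5/78, sgn -1
B: Δ = 0!·2!·10!/13! = 1/858; Racah Σ t=0..0: t=0:+1/28800 = 1/28800; ⇒ 3j(1 5 6; 1 0 -1)² = 7/286, sgn -1
I_A²/I_B² = (5/78)/(7/286) = 55/21

55/21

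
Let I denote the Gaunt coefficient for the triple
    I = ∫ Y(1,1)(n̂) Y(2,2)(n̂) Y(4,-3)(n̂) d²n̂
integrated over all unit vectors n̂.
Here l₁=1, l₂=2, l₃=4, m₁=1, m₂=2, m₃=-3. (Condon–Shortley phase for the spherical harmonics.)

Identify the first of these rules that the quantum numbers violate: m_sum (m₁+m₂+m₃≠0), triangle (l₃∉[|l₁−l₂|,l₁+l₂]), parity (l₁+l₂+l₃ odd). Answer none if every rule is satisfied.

triangle

azimuthal sum: 1 + 2 − 3 = 0  ✓
1 ≤ 4 ≤ 3 (triangle on l)  ✗
L = 1 + 2 + 4 = 7 (odd)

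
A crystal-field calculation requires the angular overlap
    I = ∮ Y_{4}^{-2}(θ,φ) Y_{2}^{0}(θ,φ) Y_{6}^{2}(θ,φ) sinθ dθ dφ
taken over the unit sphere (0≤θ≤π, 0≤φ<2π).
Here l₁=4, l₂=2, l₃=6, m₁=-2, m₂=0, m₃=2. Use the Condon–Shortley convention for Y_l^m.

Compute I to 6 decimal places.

0.206144

m-sum 0 ✓  L=12 even ✓  2≤6≤6 ✓
Π(2lᵢ+1) = 9×5×13 = 585
triangle coeff Δ(4,2,6) = 1/6435
Σ_t [0,0]: t=0:+1/2304 = 1/2304
(3j)²=5/143 [(4 2 6; 0 0 0)], sign=+1
Σ_t [0,0]: t=0:+1/5760 = 1/5760
(3j)²=56/2145 [(4 2 6; -2 0 2)], sign=+1
⇒ 4πI² = 840/1573
I = (+1)√(840/1573/(4π)) = 0.20614383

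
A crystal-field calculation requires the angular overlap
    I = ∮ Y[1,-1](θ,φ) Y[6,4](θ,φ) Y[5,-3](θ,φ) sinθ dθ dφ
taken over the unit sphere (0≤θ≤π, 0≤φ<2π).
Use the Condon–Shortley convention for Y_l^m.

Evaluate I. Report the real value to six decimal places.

0.274090

Rules hold: Σm=0, L=12 even, 5≤5≤7.
N = 3·13·11 = 429
Δ = 2!·0!·10!/13! = 1/858
Racah Σ t=1..1: t=1:−1/14400 = -1/14400
⇒ 3j(1 6 5; 0 0 0)² = 6/143, sgn +1
Racah Σ t=2..2: t=2:+1/161280 = 1/161280
⇒ 3j(1 6 5; -1 4 -3)² = 15/286, sgn +1
4πI² = N·(3j₀)²·(3jₘ)² = 135/143
I = +1·√(0.944056/4π) = 0.27409047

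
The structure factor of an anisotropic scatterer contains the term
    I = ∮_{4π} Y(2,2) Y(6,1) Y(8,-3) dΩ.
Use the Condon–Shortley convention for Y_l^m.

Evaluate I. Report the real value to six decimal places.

-0.154160

Checks pass: Σm=0; 16 even; l₃=8∈[4,8].
(2·2+1)(2·6+1)(2·8+1) = 1105
Δ: 0! 4! 12! / 17! → 1/30940
sum: t=0:+1/2073600 = 1/2073600
3j²(2 6 8; 0 0 0) = Δ·Π!·Σ² = 28/1105  (sign +1)
sum: t=0:+1/14515200 = 1/14515200
3j²(2 6 8; 2 1 -3) = Δ·Π!·Σ² = 33/3094  (sign -1)
combine: 4πI² = 1105·28/1105·33/3094 = 66/221
take √, sign -1: I = -0.15415972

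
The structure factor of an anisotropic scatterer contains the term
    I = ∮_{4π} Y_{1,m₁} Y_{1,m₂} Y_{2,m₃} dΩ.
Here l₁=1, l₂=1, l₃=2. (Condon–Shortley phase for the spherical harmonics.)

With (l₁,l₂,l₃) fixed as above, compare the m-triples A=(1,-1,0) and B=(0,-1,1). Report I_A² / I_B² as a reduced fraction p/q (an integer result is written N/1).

l's match ⇒ only the (l;m) 3-j factors differ between A and B.
A: triangle coeff Δ(1,1,2) = 1/30; Σ_t [0,0]: t=0:+1/4 = 1/4; (3j)²=1/30 [(1 1 2; 1 -1 0)], sign=+1
B: triangle coeff Δ(1,1,2) = 1/30; Σ_t [0,0]: t=0:+1/2 = 1/2; (3j)²=1/10 [(1 1 2; 0 -1 1)], sign=-1
I_A²/I_B² = (1/30)/(1/10) = 1/3

1/3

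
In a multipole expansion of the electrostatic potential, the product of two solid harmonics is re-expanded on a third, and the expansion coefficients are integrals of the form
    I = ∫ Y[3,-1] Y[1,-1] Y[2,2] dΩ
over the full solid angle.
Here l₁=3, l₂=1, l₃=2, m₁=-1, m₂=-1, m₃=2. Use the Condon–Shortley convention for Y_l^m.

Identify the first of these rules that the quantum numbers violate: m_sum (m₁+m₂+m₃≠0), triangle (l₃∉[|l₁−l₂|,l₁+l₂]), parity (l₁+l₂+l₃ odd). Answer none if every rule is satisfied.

none

Σmᵢ = 0  ✓
l₃∈[|l₁−l₂|,l₁+l₂]=[2,4], have l₃=2  ✓
Σlᵢ = 6 ⇒ even  ✓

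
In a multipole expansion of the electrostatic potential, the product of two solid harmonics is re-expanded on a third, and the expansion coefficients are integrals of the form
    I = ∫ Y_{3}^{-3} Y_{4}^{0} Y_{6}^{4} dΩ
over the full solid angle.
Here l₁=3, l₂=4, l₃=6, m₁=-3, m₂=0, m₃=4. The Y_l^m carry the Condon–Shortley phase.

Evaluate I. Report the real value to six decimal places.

-3 + 0 + 4 = 1 ≠ 0: azimuthal integral kills it; I = 0

0.000000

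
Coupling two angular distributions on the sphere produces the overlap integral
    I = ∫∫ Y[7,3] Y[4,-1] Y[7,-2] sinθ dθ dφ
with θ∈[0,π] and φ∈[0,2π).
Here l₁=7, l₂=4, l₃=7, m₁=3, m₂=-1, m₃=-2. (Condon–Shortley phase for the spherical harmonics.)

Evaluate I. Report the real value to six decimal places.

Rules hold: Σm=0, L=18 even, 3≤7≤11.
N = 15·9·15 = 2025
Δ = 4!·10!·4!/19! = 1/58198140
Racah Σ t=0..4: t=0:+1/17418240 t=1:−1/622080 t=2:+1/230400 t=3:−1/622080 t=4:+1/17418240 = 1/806400
⇒ 3j(7 4 7; 0 0 0)² = 2268/230945, sgn -1
Racah Σ t=0..3: t=0:+1/2488320 t=1:−1/725760 t=2:+1/1935360 t=3:−1/52254720 = -5/10450944
⇒ 3j(7 4 7; 3 -1 -2)² = 31250/2909907, sgn +1
4πI² = N·(3j₀)²·(3jₘ)² = 455625000/2133423721
I = -1·√(0.213565/4π) = -0.13036478

-0.130365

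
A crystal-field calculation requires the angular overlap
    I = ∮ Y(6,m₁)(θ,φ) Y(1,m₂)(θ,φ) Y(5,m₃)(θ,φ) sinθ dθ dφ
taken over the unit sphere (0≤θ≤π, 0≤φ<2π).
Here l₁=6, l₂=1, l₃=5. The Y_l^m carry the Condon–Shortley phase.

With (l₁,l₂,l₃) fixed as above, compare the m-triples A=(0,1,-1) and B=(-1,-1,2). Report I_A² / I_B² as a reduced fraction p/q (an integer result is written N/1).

l's match ⇒ only the (l;m) 3-j factors differ between A and B.
A: triangle coeff Δ(6,1,5) = 1/858; Σ_t [2,2]: t=2:+1/34560 = 1/34560; (3j)²=5/286 [(6 1 5; 0 1 -1)], sign=+1
B: triangle coeff Δ(6,1,5) = 1/858; Σ_t [0,0]: t=0:+1/60480 = 1/60480; (3j)²=5/429 [(6 1 5; -1 -1 2)], sign=-1
I_A²/I_B² = (5/286)/(5/429) = 3/2

3/2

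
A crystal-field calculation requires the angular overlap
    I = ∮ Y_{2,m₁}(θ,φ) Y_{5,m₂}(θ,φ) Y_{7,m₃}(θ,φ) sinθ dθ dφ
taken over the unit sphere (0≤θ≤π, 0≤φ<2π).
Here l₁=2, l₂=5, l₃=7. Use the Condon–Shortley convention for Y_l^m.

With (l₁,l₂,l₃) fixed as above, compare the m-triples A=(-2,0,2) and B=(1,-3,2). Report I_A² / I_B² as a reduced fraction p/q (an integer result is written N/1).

7/5

Shared (l₁,l₂,l₃)=(2,5,7): N and (l;000)² cancel in I_A²/I_B².
A: Δ = 0!·4!·10!/15! = 1/15015; Racah Σ t=0..0: t=0:+1/345600 = 1/345600; ⇒ 3j(2 5 7; -2 0 2)² = 6/715, sgn -1
B: Δ = 0!·4!·10!/15! = 1/15015; Racah Σ t=0..0: t=0:+1/483840 = 1/483840; ⇒ 3j(2 5 7; 1 -3 2)² = 6/1001, sgn -1
I_A²/I_B² = (6/715)/(6/1001) = 7/5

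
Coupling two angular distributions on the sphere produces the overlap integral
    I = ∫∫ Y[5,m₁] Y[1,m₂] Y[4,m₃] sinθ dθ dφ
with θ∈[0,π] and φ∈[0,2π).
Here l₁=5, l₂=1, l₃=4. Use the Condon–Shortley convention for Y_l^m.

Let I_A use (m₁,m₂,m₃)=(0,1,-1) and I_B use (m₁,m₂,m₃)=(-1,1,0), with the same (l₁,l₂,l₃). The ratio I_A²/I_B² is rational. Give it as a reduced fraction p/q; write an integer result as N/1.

2/3

l's match ⇒ only the (l;m) 3-j factors differ between A and B.
A: triangle coeff Δ(5,1,4) = 1/495; Σ_t [2,2]: t=2:+1/1440 = 1/1440; (3j)²=2/99 [(5 1 4; 0 1 -1)], sign=-1
B: triangle coeff Δ(5,1,4) = 1/495; Σ_t [2,2]: t=2:+1/1152 = 1/1152; (3j)²=1/33 [(5 1 4; -1 1 0)], sign=+1
I_A²/I_B² = (2/99)/(1/33) = 2/3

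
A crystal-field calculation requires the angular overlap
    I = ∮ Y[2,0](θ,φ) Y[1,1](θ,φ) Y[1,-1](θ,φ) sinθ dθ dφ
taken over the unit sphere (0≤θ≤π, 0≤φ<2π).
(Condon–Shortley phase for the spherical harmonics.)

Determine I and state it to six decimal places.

0.126157

Rules hold: Σm=0, L=4 even, 1≤1≤3.
N = 5·3·3 = 45
Δ = 2!·2!·0!/5! = 1/30
Racah Σ t=1..1: t=1:−1/1 = -1/1
⇒ 3j(2 1 1; 0 0 0)² = 2/15, sgn +1
Racah Σ t=2..2: t=2:+1/4 = 1/4
⇒ 3j(2 1 1; 0 1 -1)² = 1/30, sgn +1
4πI² = N·(3j₀)²·(3jₘ)² = 1/5
I = +1·√(0.2/4π) = 0.12615663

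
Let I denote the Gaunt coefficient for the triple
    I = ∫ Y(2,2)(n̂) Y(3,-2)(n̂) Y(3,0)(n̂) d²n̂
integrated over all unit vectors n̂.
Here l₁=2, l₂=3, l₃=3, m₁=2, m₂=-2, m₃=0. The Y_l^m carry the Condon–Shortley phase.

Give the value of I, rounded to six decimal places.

-0.188063

m-sum 0 ✓  L=8 even ✓  1≤3≤5 ✓
Π(2lᵢ+1) = 5×7×7 = 245
triangle coeff Δ(2,3,3) = 1/3780
Σ_t [0,2]: t=0:+1/24 t=1:−1/4 t=2:+1/24 = -1/6
(3j)²=4/105 [(2 3 3; 0 0 0)], sign=+1
Σ_t [0,0]: t=0:+1/24 = 1/24
(3j)²=1/21 [(2 3 3; 2 -2 0)], sign=-1
⇒ 4πI² = 4/9
I = (-1)√(4/9/(4π)) = -0.18806319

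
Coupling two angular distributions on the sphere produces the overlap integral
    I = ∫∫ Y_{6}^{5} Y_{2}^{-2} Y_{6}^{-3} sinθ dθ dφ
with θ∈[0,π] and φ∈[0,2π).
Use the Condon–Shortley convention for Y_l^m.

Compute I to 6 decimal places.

0.120286

m-sum 0 ✓  L=14 even ✓  4≤6≤8 ✓
Π(2lᵢ+1) = 13×5×13 = 845
triangle coeff Δ(6,2,6) = 1/90090
Σ_t [0,2]: t=0:+1/69120 t=1:−1/14400 t=2:+1/69120 = -7/172800
(3j)²=14/715 [(6 2 6; 0 0 0)], sign=-1
Σ_t [0,0]: t=0:+1/1451520 = 1/1451520
(3j)²=1/91 [(6 2 6; 5 -2 -3)], sign=-1
⇒ 4πI² = 2/11
I = (+1)√(2/11/(4π)) = 0.12028562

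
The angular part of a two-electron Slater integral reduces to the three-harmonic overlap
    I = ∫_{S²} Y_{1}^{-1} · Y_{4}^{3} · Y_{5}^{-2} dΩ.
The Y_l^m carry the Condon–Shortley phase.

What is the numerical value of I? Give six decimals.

m-sum 0 ✓  L=10 even ✓  3≤5≤5 ✓
Π(2lᵢ+1) = 3×9×11 = 297
triangle coeff Δ(1,4,5) = 1/495
Σ_t [0,0]: t=0:+1/576 = 1/576
(3j)²=5/99 [(1 4 5; 0 0 0)], sign=-1
Σ_t [0,0]: t=0:+1/10080 = 1/10080
(3j)²=1/165 [(1 4 5; -1 3 -2)], sign=-1
⇒ 4πI² = 1/11
I = (+1)√(1/11/(4π)) = 0.08505478

0.085055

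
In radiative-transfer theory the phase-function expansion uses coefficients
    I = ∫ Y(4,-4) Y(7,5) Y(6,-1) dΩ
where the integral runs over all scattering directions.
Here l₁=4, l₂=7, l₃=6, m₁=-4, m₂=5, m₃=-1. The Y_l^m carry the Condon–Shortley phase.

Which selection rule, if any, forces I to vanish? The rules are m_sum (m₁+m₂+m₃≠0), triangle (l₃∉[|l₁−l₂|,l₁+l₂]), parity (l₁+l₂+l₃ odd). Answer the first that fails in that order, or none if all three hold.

azimuthal sum: -4 + 5 − 1 = 0  ✓
3 ≤ 6 ≤ 11 (triangle on l)  ✓
L = 4 + 7 + 6 = 17 (odd)  ✗

parity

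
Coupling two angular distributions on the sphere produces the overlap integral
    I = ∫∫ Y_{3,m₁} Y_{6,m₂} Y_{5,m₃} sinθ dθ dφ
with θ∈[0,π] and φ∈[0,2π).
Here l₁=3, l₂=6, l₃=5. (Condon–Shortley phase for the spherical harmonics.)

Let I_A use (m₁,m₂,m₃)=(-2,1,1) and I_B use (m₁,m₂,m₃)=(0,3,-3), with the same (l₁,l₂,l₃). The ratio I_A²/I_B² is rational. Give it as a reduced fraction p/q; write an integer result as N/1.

14/1

Shared (l₁,l₂,l₃)=(3,6,5): N and (l;000)² cancel in I_A²/I_B².
A: Δ = 4!·2!·8!/15! = 1/675675; Racah Σ t=3..4: t=3:−1/6912 t=4:+1/17280 = -1/11520; ⇒ 3j(3 6 5; -2 1 1)² = 2/143, sgn -1
B: Δ = 4!·2!·8!/15! = 1/675675; Racah Σ t=1..3: t=1:−1/483840 t=2:+1/20160 t=3:−1/17280 = -1/96768; ⇒ 3j(3 6 5; 0 3 -3)² = 1/1001, sgn -1
I_A²/I_B² = (2/143)/(1/1001) = 14/1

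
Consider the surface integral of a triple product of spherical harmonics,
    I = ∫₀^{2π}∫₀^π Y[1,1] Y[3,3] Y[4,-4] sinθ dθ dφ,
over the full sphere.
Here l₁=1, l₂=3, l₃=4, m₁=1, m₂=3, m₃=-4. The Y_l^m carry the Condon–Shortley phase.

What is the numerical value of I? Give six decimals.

m-sum 0 ✓  L=8 even ✓  2≤4≤4 ✓
Π(2lᵢ+1) = 3×7×9 = 189
triangle coeff Δ(1,3,4) = 1/252
Σ_t [0,0]: t=0:+1/36 = 1/36
(3j)²=4/63 [(1 3 4; 0 0 0)], sign=+1
Σ_t [0,0]: t=0:+1/1440 = 1/1440
(3j)²=1/9 [(1 3 4; 1 3 -4)], sign=+1
⇒ 4πI² = 4/3
I = (+1)√(4/3/(4π)) = 0.32573501

0.325735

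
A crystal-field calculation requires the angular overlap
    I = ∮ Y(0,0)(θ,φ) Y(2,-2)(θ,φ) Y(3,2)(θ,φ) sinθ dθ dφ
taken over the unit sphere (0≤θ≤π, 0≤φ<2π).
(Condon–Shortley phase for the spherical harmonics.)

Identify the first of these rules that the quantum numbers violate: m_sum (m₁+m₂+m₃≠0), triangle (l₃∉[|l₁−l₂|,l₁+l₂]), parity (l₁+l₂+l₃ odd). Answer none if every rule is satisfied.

m₁+m₂+m₃ = 0 − 2 + 2 = 0  ✓
triangle: |0−2|=2 ≤ l₃=3 ≤ 0+2=2  ✗
parity: l₁+l₂+l₃ = 5 is odd

triangle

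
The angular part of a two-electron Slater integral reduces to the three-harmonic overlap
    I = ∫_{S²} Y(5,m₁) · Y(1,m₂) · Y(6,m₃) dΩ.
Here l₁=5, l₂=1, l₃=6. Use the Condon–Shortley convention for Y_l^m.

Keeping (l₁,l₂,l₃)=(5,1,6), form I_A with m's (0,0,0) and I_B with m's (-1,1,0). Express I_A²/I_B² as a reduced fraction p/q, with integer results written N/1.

l's match ⇒ only the (l;m) 3-j factors differ between A and B.
A: triangle coeff Δ(5,1,6) = 1/858; Σ_t [0,0]: t=0:+1/14400 = 1/14400; (3j)²=6/143 [(5 1 6; 0 0 0)], sign=+1
B: triangle coeff Δ(5,1,6) = 1/858; Σ_t [0,0]: t=0:+1/34560 = 1/34560; (3j)²=5/286 [(5 1 6; -1 1 0)], sign=+1
I_A²/I_B² = (6/143)/(5/286) = 12/5

12/5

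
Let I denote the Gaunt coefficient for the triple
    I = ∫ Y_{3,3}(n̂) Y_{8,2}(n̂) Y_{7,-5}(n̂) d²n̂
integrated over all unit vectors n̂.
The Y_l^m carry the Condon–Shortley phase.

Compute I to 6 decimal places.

m-sum 0 ✓  L=18 even ✓  5≤7≤11 ✓
Π(2lᵢ+1) = 7×17×15 = 1785
triangle coeff Δ(3,8,7) = 1/5290740
Σ_t [1,3]: t=1:−1/7257600 t=2:+1/2073600 t=3:−1/7257600 = 1/4838400
(3j)²=252/20995 [(3 8 7; 0 0 0)], sign=-1
Σ_t [0,0]: t=0:+1/348364800 = 1/348364800
(3j)²=165/58786 [(3 8 7; 3 2 -5)], sign=+1
⇒ 4πI² = 62370/1037153
I = (-1)√(62370/1037153/(4π)) = -0.06917697

-0.069177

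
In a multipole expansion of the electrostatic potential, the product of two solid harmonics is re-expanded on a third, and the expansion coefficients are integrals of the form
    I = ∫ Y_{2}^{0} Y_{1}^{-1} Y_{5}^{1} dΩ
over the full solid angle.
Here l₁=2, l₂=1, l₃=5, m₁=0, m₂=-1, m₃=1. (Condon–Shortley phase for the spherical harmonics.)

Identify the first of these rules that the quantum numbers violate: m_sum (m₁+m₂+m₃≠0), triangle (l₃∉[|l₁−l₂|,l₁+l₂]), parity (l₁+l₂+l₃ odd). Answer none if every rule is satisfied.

triangle

Σmᵢ = 0  ✓
l₃∈[|l₁−l₂|,l₁+l₂]=[1,3], have l₃=5  ✗
Σlᵢ = 8 ⇒ even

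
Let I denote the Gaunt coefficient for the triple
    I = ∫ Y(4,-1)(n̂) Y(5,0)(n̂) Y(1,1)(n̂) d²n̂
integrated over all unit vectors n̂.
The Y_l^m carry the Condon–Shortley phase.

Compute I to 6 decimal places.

m-sum 0 ✓  L=10 even ✓  1≤1≤9 ✓
Π(2lᵢ+1) = 9×11×3 = 297
triangle coeff Δ(4,5,1) = 1/495
Σ_t [4,4]: t=4:+1/576 = 1/576
(3j)²=5/99 [(4 5 1; 0 0 0)], sign=-1
Σ_t [5,5]: t=5:−1/1440 = -1/1440
(3j)²=2/99 [(4 5 1; -1 0 1)], sign=-1
⇒ 4πI² = 10/33
I = (+1)√(10/33/(4π)) = 0.15528807

0.155288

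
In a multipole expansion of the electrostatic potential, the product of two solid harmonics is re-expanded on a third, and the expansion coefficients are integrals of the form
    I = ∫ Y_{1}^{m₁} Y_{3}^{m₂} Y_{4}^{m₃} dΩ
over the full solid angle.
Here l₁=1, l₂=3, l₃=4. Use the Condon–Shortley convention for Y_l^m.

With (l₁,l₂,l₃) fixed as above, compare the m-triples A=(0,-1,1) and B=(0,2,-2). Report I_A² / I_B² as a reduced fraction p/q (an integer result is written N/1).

5/4

Shared (l₁,l₂,l₃)=(1,3,4): N and (l;000)² cancel in I_A²/I_B².
A: Δ = 0!·2!·6!/9! = 1/252; Racah Σ t=0..0: t=0:+1/48 = 1/48; ⇒ 3j(1 3 4; 0 -1 1)² = 5/84, sgn -1
B: Δ = 0!·2!·6!/9! = 1/252; Racah Σ t=0..0: t=0:+1/120 = 1/120; ⇒ 3j(1 3 4; 0 2 -2)² = 1/21, sgn +1
I_A²/I_B² = (5/84)/(1/21) = 5/4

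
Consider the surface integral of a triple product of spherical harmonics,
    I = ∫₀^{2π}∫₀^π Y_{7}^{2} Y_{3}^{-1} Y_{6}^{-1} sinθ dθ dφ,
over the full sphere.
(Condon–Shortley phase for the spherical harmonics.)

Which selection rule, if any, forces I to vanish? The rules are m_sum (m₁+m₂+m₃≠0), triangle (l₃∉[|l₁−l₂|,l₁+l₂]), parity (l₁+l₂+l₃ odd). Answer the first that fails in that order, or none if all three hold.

none

m₁+m₂+m₃ = 2 − 1 − 1 = 0  ✓
triangle: |7−3|=4 ≤ l₃=6 ≤ 7+3=10  ✓
parity: l₁+l₂+l₃ = 16 is even  ✓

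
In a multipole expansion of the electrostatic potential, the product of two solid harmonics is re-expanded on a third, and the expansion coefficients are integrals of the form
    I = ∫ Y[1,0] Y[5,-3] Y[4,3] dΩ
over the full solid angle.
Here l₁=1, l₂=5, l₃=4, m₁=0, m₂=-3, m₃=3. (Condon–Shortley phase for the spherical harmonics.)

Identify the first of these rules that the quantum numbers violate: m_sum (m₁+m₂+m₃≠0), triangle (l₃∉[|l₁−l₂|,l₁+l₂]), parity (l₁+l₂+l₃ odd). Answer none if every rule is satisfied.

none

Σmᵢ = 0  ✓
l₃∈[|l₁−l₂|,l₁+l₂]=[4,6], have l₃=4  ✓
Σlᵢ = 10 ⇒ even  ✓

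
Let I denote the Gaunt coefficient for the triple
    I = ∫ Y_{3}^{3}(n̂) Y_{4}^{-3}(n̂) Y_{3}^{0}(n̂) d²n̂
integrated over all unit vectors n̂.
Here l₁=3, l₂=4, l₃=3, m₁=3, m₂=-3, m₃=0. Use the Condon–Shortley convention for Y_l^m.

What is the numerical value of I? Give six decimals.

0.203551

Checks pass: Σm=0; 10 even; l₃=3∈[1,7].
(2·3+1)(2·4+1)(2·3+1) = 441
Δ: 4! 2! 4! / 11! → 1/34650
sum: t=1:−1/72 t=2:+1/16 t=3:−1/72 = 5/144
3j²(3 4 3; 0 0 0) = Δ·Π!·Σ² = 2/77  (sign -1)
sum: t=0:+1/288 = 1/288
3j²(3 4 3; 3 -3 0) = Δ·Π!·Σ² = 1/22  (sign -1)
combine: 4πI² = 441·2/77·1/22 = 63/121
take √, sign +1: I = 0.20355073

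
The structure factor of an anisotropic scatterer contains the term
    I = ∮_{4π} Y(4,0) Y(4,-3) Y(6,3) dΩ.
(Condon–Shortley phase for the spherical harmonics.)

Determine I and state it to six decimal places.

Checks pass: Σm=0; 14 even; l₃=6∈[0,8].
(2·4+1)(2·4+1)(2·6+1) = 1053
Δ: 2! 6! 6! / 15! → 1/1261260
sum: t=0:+1/4608 t=1:−1/1296 t=2:+1/4608 = -7/20736
3j²(4 4 6; 0 0 0) = Δ·Π!·Σ² = 20/1287  (sign -1)
sum: t=0:+1/11520 t=1:−1/25920 = 1/20736
3j²(4 4 6; 0 -3 3) = Δ·Π!·Σ² = 5/429  (sign -1)
combine: 4πI² = 1053·20/1287·5/429 = 300/1573
take √, sign +1: I = 0.12319450

0.123195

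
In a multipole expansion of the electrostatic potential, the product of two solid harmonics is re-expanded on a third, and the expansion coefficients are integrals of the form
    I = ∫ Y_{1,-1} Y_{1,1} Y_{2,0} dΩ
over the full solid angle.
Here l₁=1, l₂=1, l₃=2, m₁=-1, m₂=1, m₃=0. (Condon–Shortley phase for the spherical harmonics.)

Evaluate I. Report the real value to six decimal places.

m-sum 0 ✓  L=4 even ✓  0≤2≤2 ✓
Π(2lᵢ+1) = 3×3×5 = 45
triangle coeff Δ(1,1,2) = 1/30
Σ_t [0,0]: t=0:+1/1 = 1/1
(3j)²=2/15 [(1 1 2; 0 0 0)], sign=+1
Σ_t [0,0]: t=0:+1/4 = 1/4
(3j)²=1/30 [(1 1 2; -1 1 0)], sign=+1
⇒ 4πI² = 1/5
I = (+1)√(1/5/(4π)) = 0.12615663

0.126157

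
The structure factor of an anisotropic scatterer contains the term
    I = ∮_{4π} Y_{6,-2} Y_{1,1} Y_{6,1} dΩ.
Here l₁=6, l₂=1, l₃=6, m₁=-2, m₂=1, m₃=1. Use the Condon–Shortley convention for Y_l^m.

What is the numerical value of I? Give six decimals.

0.000000

L=13 odd ⇒ parity kills the (l;000) factor ⇒ I = 0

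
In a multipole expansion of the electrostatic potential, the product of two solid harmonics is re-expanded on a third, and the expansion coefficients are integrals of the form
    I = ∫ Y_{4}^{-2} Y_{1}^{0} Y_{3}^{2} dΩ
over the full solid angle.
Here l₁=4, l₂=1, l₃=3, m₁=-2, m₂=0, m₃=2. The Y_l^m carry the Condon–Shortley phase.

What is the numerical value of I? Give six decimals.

0.213244

m-sum 0 ✓  L=8 even ✓  3≤3≤5 ✓
Π(2lᵢ+1) = 9×3×7 = 189
triangle coeff Δ(4,1,3) = 1/252
Σ_t [1,1]: t=1:−1/36 = -1/36
(3j)²=4/63 [(4 1 3; 0 0 0)], sign=+1
Σ_t [1,1]: t=1:−1/120 = -1/120
(3j)²=1/21 [(4 1 3; -2 0 2)], sign=+1
⇒ 4πI² = 4/7
I = (+1)√(4/7/(4π)) = 0.21324362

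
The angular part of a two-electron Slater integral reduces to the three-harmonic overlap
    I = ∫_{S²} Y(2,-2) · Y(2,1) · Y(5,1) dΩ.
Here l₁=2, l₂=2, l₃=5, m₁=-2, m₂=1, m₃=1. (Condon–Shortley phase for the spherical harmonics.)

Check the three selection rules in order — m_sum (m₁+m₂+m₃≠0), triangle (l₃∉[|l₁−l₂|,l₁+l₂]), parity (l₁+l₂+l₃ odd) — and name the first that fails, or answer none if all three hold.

m₁+m₂+m₃ = -2 + 1 + 1 = 0  ✓
triangle: |2−2|=0 ≤ l₃=5 ≤ 2+2=4  ✗
parity: l₁+l₂+l₃ = 9 is odd

triangle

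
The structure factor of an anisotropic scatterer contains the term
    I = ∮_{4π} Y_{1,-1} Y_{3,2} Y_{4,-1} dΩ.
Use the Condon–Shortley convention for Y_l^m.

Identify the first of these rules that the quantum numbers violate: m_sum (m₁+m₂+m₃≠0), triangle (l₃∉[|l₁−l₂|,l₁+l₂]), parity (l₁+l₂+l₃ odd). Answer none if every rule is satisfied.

none

m₁+m₂+m₃ = -1 + 2 − 1 = 0  ✓
triangle: |1−3|=2 ≤ l₃=4 ≤ 1+3=4  ✓
parity: l₁+l₂+l₃ = 8 is even  ✓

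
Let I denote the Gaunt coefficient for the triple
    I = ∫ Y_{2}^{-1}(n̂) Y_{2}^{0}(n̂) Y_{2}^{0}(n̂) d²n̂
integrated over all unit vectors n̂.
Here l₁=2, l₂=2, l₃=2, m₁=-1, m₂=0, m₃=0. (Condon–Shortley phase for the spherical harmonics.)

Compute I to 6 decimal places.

Σmᵢ = -1 ≠ 0, so the φ-integral vanishes; I = 0

0.000000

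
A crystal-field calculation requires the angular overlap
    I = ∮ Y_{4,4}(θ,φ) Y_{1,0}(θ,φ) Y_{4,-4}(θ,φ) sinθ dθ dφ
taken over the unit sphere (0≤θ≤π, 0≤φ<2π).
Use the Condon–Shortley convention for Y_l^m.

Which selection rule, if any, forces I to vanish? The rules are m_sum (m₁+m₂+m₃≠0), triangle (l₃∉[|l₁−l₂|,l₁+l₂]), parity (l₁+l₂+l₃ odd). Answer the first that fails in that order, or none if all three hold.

azimuthal sum: 4 + 0 − 4 = 0  ✓
3 ≤ 4 ≤ 5 (triangle on l)  ✓
L = 4 + 1 + 4 = 9 (odd)  ✗

parity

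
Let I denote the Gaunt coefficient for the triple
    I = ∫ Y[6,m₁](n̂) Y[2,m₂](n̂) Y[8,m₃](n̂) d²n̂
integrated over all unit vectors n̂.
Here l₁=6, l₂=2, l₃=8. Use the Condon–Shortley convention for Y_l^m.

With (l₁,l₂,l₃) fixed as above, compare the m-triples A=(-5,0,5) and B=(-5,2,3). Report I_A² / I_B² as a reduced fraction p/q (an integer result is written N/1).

234/5

l's match ⇒ only the (l;m) 3-j factors differ between A and B.
A: triangle coeff Δ(6,2,8) = 1/30940; Σ_t [0,0]: t=0:+1/159667200 = 1/159667200; (3j)²=9/1190 [(6 2 8; -5 0 5)], sign=-1
B: triangle coeff Δ(6,2,8) = 1/30940; Σ_t [0,0]: t=0:+1/958003200 = 1/958003200; (3j)²=1/6188 [(6 2 8; -5 2 3)], sign=-1
I_A²/I_B² = (9/1190)/(1/6188) = 234/5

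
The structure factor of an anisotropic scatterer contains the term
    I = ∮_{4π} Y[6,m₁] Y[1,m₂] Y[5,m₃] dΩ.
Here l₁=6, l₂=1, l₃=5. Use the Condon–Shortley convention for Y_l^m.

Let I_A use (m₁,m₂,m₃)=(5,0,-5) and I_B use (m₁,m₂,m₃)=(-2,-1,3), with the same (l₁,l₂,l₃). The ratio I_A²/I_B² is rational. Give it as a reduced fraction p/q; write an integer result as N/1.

11/6

l's match ⇒ only the (l;m) 3-j factors differ between A and B.
A: triangle coeff Δ(6,1,5) = 1/858; Σ_t [1,1]: t=1:−1/3628800 = -1/3628800; (3j)²=1/78 [(6 1 5; 5 0 -5)], sign=-1
B: triangle coeff Δ(6,1,5) = 1/858; Σ_t [0,0]: t=0:+1/161280 = 1/161280; (3j)²=1/143 [(6 1 5; -2 -1 3)], sign=+1
I_A²/I_B² = (1/78)/(1/143) = 11/6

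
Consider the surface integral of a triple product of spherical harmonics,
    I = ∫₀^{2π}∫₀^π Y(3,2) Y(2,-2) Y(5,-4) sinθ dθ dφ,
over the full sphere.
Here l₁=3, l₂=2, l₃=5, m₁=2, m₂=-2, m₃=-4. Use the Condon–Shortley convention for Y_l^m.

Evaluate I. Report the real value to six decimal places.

0.000000

2 − 2 − 4 = -4 ≠ 0: azimuthal integral kills it; I = 0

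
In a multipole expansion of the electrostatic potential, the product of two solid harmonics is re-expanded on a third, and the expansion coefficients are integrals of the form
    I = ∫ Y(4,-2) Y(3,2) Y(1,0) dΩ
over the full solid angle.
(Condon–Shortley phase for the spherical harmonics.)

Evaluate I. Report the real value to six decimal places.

0.213244

Checks pass: Σm=0; 8 even; l₃=1∈[1,7].
(2·4+1)(2·3+1)(2·1+1) = 189
Δ: 6! 2! 0! / 9! → 1/252
sum: t=3:−1/36 = -1/36
3j²(4 3 1; 0 0 0) = Δ·Π!·Σ² = 4/63  (sign +1)
sum: t=5:−1/120 = -1/120
3j²(4 3 1; -2 2 0) = Δ·Π!·Σ² = 1/21  (sign +1)
combine: 4πI² = 189·4/63·1/21 = 4/7
take √, sign +1: I = 0.21324362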